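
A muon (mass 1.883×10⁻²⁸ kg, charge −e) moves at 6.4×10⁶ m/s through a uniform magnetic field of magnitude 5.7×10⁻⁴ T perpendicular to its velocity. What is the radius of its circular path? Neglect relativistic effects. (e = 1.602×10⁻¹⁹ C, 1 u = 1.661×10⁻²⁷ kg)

r ≈ 13 m

The magnetic force provides the centripetal force: |q|vB = mv²/r.
r = mv/(|q|B) = (1.883×10⁻²⁸)(6.4×10⁶)/((1.602×10⁻¹⁹)(5.7×10⁻⁴)) ≈ 13 m.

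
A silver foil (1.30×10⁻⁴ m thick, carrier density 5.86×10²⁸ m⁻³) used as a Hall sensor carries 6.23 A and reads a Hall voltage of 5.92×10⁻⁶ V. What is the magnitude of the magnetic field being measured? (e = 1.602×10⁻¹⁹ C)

From V_H = IB/(n e t), B = V_H n e t / I.
B = (5.92×10⁻⁶)(5.86×10²⁸)(1.602×10⁻¹⁹)(1.30×10⁻⁴)/6.23 ≈ 1.16 T.

B ≈ 1.16 T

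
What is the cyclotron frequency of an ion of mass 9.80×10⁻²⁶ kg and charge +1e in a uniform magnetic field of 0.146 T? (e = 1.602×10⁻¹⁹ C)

f = |q|B/(2πm).
f = (1.602×10⁻¹⁹)(0.146)/(2π·9.80×10⁻²⁶) ≈ 3.80×10⁴ Hz.

f ≈ 3.80×10⁴ Hz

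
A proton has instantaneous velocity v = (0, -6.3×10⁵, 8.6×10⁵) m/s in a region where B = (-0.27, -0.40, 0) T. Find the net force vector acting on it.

F ≈ (5.51×10⁻¹⁴, -3.72×10⁻¹⁴, -2.73×10⁻¹⁴) N

v×B = (3.44×10⁵, -2.32×10⁵, -1.70×10⁵) N/C.
F = q v×B = (1.602×10⁻¹⁹ C)·(3.44×10⁵, -2.32×10⁵, -1.70×10⁵) = (5.51×10⁻¹⁴, -3.72×10⁻¹⁴, -2.73×10⁻¹⁴) N.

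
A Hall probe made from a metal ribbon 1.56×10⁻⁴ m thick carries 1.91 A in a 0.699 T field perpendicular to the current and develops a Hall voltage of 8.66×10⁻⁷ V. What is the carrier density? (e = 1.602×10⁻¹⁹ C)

n ≈ 6.17×10²⁸ m⁻³

From V_H = IB/(n e t), n = IB/(V_H e t).
n = (1.91)(0.699)/((8.66×10⁻⁷)(1.602×10⁻¹⁹)(1.56×10⁻⁴)) ≈ 6.17×10²⁸ m⁻³.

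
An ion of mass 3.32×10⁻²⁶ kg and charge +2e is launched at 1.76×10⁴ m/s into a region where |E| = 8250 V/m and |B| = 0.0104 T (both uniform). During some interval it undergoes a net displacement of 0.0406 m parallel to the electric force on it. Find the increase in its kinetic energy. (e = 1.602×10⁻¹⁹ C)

ΔKE ≈ 1.07×10⁻¹⁶ J

The magnetic force is always ⟂ v and does no work; only the electric force changes KE.
ΔKE = F_E · d = |q|E d = (3.204×10⁻¹⁹)(8250)(0.0406) ≈ 1.07×10⁻¹⁶ J.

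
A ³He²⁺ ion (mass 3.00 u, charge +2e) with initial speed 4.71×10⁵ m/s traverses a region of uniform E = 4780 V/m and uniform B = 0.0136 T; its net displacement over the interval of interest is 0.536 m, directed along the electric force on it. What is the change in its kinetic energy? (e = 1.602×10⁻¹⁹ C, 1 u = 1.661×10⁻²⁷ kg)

ΔKE ≈ 8.21×10⁻¹⁶ J

The magnetic force is always ⟂ v and does no work; only the electric force changes KE.
ΔKE = F_E · d = |q|E d = (3.204×10⁻¹⁹)(4780)(0.536) ≈ 8.21×10⁻¹⁶ J.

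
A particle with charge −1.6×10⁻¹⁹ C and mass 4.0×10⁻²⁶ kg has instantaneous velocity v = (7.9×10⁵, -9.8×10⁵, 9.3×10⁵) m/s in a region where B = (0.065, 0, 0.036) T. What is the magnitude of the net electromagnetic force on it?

v×B = (-3.53×10⁴, 3.20×10⁴, 6.37×10⁴) N/C.
F = q v×B = (−1.6×10⁻¹⁹ C)·(-3.53×10⁴, 3.20×10⁴, 6.37×10⁴) = (5.64×10⁻¹⁵, -5.12×10⁻¹⁵, -1.02×10⁻¹⁴) N.
|F| = 1.27×10⁻¹⁴ N.

|F| ≈ 1.27×10⁻¹⁴ N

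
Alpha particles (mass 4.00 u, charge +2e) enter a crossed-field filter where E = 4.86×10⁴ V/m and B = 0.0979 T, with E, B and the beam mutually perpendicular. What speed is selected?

v = 4.96×10⁵ m/s

Zero net Lorentz force requires |qE| = |q v×B|, i.e. E = vB.
v = E/B = 4.86×10⁴/0.0979 = 4.96×10⁵ m/s.
The result is independent of the particle's charge and mass.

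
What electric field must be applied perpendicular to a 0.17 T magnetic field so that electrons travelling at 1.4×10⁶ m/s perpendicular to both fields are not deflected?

For straight-line motion qE = qvB, so E = vB.
E = 1.4×10⁶ × 0.17 = 2.4×10⁵ V/m.

E = 2.4×10⁵ V/m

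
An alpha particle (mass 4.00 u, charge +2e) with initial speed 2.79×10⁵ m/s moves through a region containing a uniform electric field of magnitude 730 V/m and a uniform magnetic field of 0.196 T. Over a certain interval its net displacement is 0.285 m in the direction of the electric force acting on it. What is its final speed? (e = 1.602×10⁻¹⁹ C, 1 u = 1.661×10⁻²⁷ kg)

B does no work; ΔKE = |q|E d.
½mv_f² = ½mv₀² + |q|Ed = ½(6.644×10⁻²⁷)(2.79×10⁵)² + (3.204×10⁻¹⁹)(730)(0.285) ≈ 2.586×10⁻¹⁶ J + 6.666×10⁻¹⁷ J ≈ 3.252×10⁻¹⁶ J.
v_f = √(2·3.252×10⁻¹⁶/6.644×10⁻²⁷) ≈ 3.13×10⁵ m/s.

v_f ≈ 3.13×10⁵ m/s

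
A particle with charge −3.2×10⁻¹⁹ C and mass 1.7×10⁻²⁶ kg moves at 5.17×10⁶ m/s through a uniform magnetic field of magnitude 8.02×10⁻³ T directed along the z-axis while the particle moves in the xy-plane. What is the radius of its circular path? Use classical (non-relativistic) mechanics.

The magnetic force provides the centripetal force: |q|vB = mv²/r.
r = mv/(|q|B) = (1.7×10⁻²⁶)(5.17×10⁶)/((3.2×10⁻¹⁹)(8.02×10⁻³)) ≈ 34.2 m.

r ≈ 34.2 m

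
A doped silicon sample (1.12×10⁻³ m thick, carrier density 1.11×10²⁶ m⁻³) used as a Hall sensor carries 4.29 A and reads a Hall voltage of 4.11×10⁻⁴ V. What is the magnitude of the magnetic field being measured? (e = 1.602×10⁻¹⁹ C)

B ≈ 1.91 T

From V_H = IB/(n e t), B = V_H n e t / I.
B = (4.11×10⁻⁴)(1.11×10²⁶)(1.602×10⁻¹⁹)(1.12×10⁻³)/4.29 ≈ 1.91 T.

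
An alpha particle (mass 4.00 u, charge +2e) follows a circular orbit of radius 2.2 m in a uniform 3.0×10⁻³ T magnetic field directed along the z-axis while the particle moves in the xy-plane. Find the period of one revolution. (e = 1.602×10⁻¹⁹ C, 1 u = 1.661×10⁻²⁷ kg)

T ≈ 4.3×10⁻⁵ s

The cyclotron period depends only on m, q, B: T = 2πm/(|q|B).
T = 2π(6.644×10⁻²⁷)/((3.204×10⁻¹⁹)(3.0×10⁻³)) ≈ 4.3×10⁻⁵ s.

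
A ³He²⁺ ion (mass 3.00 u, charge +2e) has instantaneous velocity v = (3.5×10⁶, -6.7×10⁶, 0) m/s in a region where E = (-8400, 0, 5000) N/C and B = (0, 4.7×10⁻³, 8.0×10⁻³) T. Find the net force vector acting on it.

v×B = (-5.36×10⁴, -2.80×10⁴, 1.64×10⁴) N/C.
E + v×B = (-6.20×10⁴, -2.80×10⁴, 2.14×10⁴) N/C.
F = q(E + v×B) = (3.204×10⁻¹⁹ C)·(-6.20×10⁴, -2.80×10⁴, 2.14×10⁴) = (-1.99×10⁻¹⁴, -8.97×10⁻¹⁵, 6.87×10⁻¹⁵) N.

F ≈ (-1.99×10⁻¹⁴, -8.97×10⁻¹⁵, 6.87×10⁻¹⁵) N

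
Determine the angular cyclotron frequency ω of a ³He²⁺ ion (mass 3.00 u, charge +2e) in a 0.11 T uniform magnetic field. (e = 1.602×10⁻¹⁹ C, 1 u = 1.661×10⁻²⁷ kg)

ω = |q|B/m.
ω = (3.204×10⁻¹⁹)(0.11)/4.983×10⁻²⁷ ≈ 7.1×10⁶ rad/s.

ω ≈ 7.1×10⁶ rad/s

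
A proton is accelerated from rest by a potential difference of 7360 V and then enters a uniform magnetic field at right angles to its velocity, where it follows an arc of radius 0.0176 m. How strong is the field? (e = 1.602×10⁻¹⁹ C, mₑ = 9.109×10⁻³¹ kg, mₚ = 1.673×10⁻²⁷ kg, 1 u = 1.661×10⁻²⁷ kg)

v = √(2|q|V/m) = √(2·1.602×10⁻¹⁹·7360/1.673×10⁻²⁷) ≈ 1.187×10⁶ m/s.
B = mv/(|q|r) = (1.673×10⁻²⁷)(1.187×10⁶)/((1.602×10⁻¹⁹)(0.0176)) ≈ 0.704 T.

B ≈ 0.704 T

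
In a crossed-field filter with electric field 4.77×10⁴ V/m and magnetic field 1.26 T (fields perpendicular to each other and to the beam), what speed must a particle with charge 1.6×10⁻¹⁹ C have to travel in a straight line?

v = 3.79×10⁴ m/s

Straight-line motion ⇒ electric and magnetic forces cancel, so E = vB.
v = E/B = 4.77×10⁴/1.26 = 3.79×10⁴ m/s.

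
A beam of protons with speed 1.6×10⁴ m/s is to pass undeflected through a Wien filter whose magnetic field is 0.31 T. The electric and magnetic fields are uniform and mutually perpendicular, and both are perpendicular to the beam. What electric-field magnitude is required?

For straight-line motion qE = qvB, so E = vB.
E = 1.6×10⁴ × 0.31 = 5000 V/m.

E = 5000 V/m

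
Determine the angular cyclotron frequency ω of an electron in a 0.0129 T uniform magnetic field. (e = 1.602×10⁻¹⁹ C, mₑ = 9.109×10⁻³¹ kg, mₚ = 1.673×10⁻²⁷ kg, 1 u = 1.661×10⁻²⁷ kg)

ω = |q|B/m.
ω = (1.602×10⁻¹⁹)(0.0129)/9.109×10⁻³¹ ≈ 2.27×10⁹ rad/s.

ω ≈ 2.27×10⁹ rad/s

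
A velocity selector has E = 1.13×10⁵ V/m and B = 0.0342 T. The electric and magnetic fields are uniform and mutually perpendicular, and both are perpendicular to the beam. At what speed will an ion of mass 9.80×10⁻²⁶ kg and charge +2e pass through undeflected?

v = 3.30×10⁶ m/s

For undeflected motion the electric and magnetic forces balance: qE = qvB.
v = E/B = 1.13×10⁵/0.0342 = 3.30×10⁶ m/s.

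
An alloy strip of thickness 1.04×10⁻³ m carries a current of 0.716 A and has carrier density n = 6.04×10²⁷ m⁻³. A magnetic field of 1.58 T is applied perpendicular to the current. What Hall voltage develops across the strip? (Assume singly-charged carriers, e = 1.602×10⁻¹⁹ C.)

V_H ≈ 1.12×10⁻⁶ V

V_H = IB/(n e t).
V_H = (0.716)(1.58)/((6.04×10²⁷)(1.602×10⁻¹⁹)(1.04×10⁻³)) ≈ 1.12×10⁻⁶ V.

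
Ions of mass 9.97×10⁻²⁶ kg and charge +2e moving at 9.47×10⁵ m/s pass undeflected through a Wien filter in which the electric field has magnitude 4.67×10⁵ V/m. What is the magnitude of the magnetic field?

Balance of forces in the selector: qE = qvB ⇒ B = E/v.
B = 4.67×10⁵/9.47×10⁵ = 0.493 T.

B = 0.493 T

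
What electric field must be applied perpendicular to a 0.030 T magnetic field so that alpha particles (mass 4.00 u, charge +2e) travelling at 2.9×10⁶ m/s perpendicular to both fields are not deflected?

E = 8.7×10⁴ V/m

For straight-line motion qE = qvB, so E = vB.
E = 2.9×10⁶ × 0.030 = 8.7×10⁴ V/m.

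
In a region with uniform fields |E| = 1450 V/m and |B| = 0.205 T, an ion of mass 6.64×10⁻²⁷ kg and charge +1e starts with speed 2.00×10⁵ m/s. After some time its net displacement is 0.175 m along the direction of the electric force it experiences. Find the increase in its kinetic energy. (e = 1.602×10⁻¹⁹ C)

ΔKE ≈ 4.07×10⁻¹⁷ J

The magnetic force is always ⟂ v and does no work; only the electric force changes KE.
ΔKE = F_E · d = |q|E d = (1.602×10⁻¹⁹)(1450)(0.175) ≈ 4.07×10⁻¹⁷ J.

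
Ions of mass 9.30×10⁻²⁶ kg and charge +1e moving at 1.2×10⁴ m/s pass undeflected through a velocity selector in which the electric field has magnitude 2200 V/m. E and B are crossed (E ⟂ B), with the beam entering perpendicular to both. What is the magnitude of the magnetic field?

Balance of forces in the selector: qE = qvB ⇒ B = E/v.
B = 2200/1.2×10⁴ = 0.18 T.

B = 0.18 T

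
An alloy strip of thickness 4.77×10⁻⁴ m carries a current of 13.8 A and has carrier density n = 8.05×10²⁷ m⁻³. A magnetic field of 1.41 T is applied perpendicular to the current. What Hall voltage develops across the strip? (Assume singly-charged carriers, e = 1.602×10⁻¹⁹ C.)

V_H = IB/(n e t).
V_H = (13.8)(1.41)/((8.05×10²⁷)(1.602×10⁻¹⁹)(4.77×10⁻⁴)) ≈ 3.16×10⁻⁵ V.

V_H ≈ 3.16×10⁻⁵ V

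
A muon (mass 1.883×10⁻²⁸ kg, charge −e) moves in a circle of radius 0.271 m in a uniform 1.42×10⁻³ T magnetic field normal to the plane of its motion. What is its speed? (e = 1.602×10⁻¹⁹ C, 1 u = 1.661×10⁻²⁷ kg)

v ≈ 3.27×10⁵ m/s

From |q|vB = mv²/r, v = |q|Br/m.
v = (1.602×10⁻¹⁹)(1.42×10⁻³)(0.271)/1.883×10⁻²⁸ ≈ 3.27×10⁵ m/s.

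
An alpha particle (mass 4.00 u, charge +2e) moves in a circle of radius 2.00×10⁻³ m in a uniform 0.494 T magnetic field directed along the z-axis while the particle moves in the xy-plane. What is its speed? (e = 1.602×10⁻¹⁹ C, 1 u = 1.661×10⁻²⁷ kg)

From |q|vB = mv²/r, v = |q|Br/m.
v = (3.204×10⁻¹⁹)(0.494)(2.00×10⁻³)/6.644×10⁻²⁷ ≈ 4.76×10⁴ m/s.

v ≈ 4.76×10⁴ m/s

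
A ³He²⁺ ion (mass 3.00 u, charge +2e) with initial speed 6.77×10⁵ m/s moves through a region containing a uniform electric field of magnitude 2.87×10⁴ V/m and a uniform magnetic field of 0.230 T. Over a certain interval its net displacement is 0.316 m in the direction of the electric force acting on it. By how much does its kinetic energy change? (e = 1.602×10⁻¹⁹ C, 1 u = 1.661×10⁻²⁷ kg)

ΔKE ≈ 2.91×10⁻¹⁵ J

The magnetic force is always ⟂ v and does no work; only the electric force changes KE.
ΔKE = F_E · d = |q|E d = (3.204×10⁻¹⁹)(2.87×10⁴)(0.316) ≈ 2.91×10⁻¹⁵ J.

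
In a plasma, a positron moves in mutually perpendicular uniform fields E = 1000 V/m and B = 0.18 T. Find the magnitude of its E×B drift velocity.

In crossed fields the guiding centre drifts at v_d = |E×B|/B² = E/B, independent of charge and mass.
v_d = 1000/0.18 = 5600 m/s.

v_d ≈ 5600 m/s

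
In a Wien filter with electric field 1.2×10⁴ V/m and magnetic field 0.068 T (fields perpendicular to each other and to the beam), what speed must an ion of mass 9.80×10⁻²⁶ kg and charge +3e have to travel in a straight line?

v = 1.8×10⁵ m/s

For undeflected motion the electric and magnetic forces balance: qE = qvB.
v = E/B = 1.2×10⁴/0.068 = 1.8×10⁵ m/s.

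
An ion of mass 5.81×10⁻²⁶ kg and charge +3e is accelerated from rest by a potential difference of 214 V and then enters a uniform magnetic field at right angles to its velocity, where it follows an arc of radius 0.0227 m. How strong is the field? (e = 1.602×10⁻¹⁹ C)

B ≈ 0.317 T

v = √(2|q|V/m) = √(2·4.806×10⁻¹⁹·214/5.81×10⁻²⁶) ≈ 5.950×10⁴ m/s.
B = mv/(|q|r) = (5.81×10⁻²⁶)(5.950×10⁴)/((4.806×10⁻¹⁹)(0.0227)) ≈ 0.317 T.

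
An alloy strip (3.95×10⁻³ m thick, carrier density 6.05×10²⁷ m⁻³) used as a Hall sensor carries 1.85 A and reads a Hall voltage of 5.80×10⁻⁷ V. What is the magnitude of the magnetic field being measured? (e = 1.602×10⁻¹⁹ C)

B ≈ 1.20 T

From V_H = IB/(n e t), B = V_H n e t / I.
B = (5.80×10⁻⁷)(6.05×10²⁷)(1.602×10⁻¹⁹)(3.95×10⁻³)/1.85 ≈ 1.20 T.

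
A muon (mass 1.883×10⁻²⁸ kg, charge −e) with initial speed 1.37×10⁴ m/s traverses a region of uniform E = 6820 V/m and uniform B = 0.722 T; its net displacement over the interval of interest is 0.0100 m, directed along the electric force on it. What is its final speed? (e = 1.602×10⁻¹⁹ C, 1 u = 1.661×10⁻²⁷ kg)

v_f ≈ 3.41×10⁵ m/s

B does no work; ΔKE = |q|E d.
½mv_f² = ½mv₀² + |q|Ed = ½(1.883×10⁻²⁸)(1.37×10⁴)² + (1.602×10⁻¹⁹)(6820)(0.0100) ≈ 1.767×10⁻²⁰ J + 1.093×10⁻¹⁷ J ≈ 1.094×10⁻¹⁷ J.
v_f = √(2·1.094×10⁻¹⁷/1.883×10⁻²⁸) ≈ 3.41×10⁵ m/s.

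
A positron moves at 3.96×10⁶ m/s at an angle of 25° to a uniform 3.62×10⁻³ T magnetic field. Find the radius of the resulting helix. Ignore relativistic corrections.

v⊥ = v sinθ = 3.96×10⁶·sin25° ≈ 1.674×10⁶ m/s.
r = m v⊥/(|q|B) = (9.109×10⁻³¹)(1.674×10⁶)/((1.602×10⁻¹⁹)(3.62×10⁻³)) ≈ 2.63×10⁻³ m.

r ≈ 2.63×10⁻³ m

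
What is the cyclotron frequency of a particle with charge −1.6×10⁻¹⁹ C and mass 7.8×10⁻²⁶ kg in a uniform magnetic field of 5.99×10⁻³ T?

f ≈ 1960 Hz

f = |q|B/(2πm).
f = (1.6×10⁻¹⁹)(5.99×10⁻³)/(2π·7.8×10⁻²⁶) ≈ 1960 Hz.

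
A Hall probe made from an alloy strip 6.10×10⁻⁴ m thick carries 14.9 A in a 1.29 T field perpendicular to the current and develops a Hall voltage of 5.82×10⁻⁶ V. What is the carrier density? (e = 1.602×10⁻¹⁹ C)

n ≈ 3.38×10²⁸ m⁻³

From V_H = IB/(n e t), n = IB/(V_H e t).
n = (14.9)(1.29)/((5.82×10⁻⁶)(1.602×10⁻¹⁹)(6.10×10⁻⁴)) ≈ 3.38×10²⁸ m⁻³.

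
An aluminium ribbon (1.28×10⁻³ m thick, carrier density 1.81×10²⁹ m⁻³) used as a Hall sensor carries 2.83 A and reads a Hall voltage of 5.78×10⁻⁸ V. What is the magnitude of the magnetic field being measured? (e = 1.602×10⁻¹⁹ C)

From V_H = IB/(n e t), B = V_H n e t / I.
B = (5.78×10⁻⁸)(1.81×10²⁹)(1.602×10⁻¹⁹)(1.28×10⁻³)/2.83 ≈ 0.758 T.

B ≈ 0.758 T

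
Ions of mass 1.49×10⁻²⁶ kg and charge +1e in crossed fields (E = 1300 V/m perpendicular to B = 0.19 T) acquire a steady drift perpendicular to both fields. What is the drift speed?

v_d ≈ 6800 m/s

The steady drift has the magnetic force balancing the electric force, so v_d = E/B.
v_d = 1300/0.19 = 6800 m/s.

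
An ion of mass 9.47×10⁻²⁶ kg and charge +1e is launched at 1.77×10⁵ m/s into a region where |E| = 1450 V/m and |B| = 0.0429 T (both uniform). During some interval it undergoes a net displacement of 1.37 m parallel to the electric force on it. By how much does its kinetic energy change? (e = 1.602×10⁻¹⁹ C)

The magnetic force is always ⟂ v and does no work; only the electric force changes KE.
ΔKE = F_E · d = |q|E d = (1.602×10⁻¹⁹)(1450)(1.37) ≈ 3.18×10⁻¹⁶ J.

ΔKE ≈ 3.18×10⁻¹⁶ J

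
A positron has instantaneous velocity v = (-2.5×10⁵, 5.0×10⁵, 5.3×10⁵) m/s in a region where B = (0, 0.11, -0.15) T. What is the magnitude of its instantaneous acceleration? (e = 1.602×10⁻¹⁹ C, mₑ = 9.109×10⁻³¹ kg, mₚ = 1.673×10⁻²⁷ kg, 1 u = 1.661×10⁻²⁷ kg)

|a| ≈ 2.48×10¹⁶ m/s²

v×B = (-1.33×10⁵, -3.75×10⁴, -2.75×10⁴) N/C.
F = q v×B = (1.602×10⁻¹⁹ C)·(-1.33×10⁵, -3.75×10⁴, -2.75×10⁴) = (-2.14×10⁻¹⁴, -6.01×10⁻¹⁵, -4.41×10⁻¹⁵) N.
|a| = |F|/m = 2.262×10⁻¹⁴/9.109×10⁻³¹ ≈ 2.48×10¹⁶ m/s².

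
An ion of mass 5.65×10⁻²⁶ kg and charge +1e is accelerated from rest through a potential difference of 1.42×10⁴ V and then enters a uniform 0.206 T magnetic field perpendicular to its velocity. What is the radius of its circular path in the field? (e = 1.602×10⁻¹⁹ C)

Acceleration: |q|V = ½mv² ⇒ v = √(2|q|V/m) = √(2·1.602×10⁻¹⁹·1.42×10⁴/5.65×10⁻²⁶) ≈ 2.838×10⁵ m/s.
In the field: r = mv/(|q|B) = (5.65×10⁻²⁶)(2.838×10⁵)/((1.602×10⁻¹⁹)(0.206)) ≈ 0.486 m.

r ≈ 0.486 m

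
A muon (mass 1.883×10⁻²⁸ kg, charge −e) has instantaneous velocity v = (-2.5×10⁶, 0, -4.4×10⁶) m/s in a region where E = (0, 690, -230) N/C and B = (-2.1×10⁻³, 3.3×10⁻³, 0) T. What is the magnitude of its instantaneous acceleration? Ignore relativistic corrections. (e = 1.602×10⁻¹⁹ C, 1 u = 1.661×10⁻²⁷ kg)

v×B = (1.45×10⁴, 9240, -8250) N/C.
E + v×B = (1.45×10⁴, 9930, -8480) N/C.
F = q(E + v×B) = (−1.602×10⁻¹⁹ C)·(1.45×10⁴, 9930, -8480) = (-2.33×10⁻¹⁵, -1.59×10⁻¹⁵, 1.36×10⁻¹⁵) N.
|a| = |F|/m = 3.128×10⁻¹⁵/1.883×10⁻²⁸ ≈ 1.66×10¹³ m/s².

|a| ≈ 1.66×10¹³ m/s²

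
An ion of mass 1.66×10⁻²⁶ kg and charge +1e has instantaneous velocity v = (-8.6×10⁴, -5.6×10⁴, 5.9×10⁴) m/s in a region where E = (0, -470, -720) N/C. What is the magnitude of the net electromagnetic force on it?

|F| ≈ 1.38×10⁻¹⁶ N

Only an electric field acts, so F = qE = (1.602×10⁻¹⁹ C)·(0, -470, -720) = (0, -7.53×10⁻¹⁷, -1.15×10⁻¹⁶) N.
|F| = 1.38×10⁻¹⁶ N.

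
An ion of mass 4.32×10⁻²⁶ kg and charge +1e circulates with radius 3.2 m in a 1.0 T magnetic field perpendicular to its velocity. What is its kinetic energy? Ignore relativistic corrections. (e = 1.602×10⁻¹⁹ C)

v = |q|Br/m, then KE = ½mv² = (qBr)²/(2m).
v = (1.602×10⁻¹⁹)(1.0)(3.2)/4.32×10⁻²⁶ ≈ 1.187×10⁷ m/s.
KE = ½(4.32×10⁻²⁶)(1.187×10⁷)² ≈ 3.0×10⁻¹² J.

KE ≈ 3.0×10⁻¹² J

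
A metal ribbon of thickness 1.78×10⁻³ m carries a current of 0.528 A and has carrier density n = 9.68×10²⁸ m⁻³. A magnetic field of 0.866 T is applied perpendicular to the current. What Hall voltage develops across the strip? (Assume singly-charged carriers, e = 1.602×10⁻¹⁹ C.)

V_H = IB/(n e t).
V_H = (0.528)(0.866)/((9.68×10²⁸)(1.602×10⁻¹⁹)(1.78×10⁻³)) ≈ 1.66×10⁻⁸ V.

V_H ≈ 1.66×10⁻⁸ V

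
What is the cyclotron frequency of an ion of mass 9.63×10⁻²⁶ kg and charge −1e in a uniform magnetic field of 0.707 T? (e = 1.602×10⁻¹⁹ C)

f = |q|B/(2πm).
f = (1.602×10⁻¹⁹)(0.707)/(2π·9.63×10⁻²⁶) ≈ 1.87×10⁵ Hz.

f ≈ 1.87×10⁵ Hz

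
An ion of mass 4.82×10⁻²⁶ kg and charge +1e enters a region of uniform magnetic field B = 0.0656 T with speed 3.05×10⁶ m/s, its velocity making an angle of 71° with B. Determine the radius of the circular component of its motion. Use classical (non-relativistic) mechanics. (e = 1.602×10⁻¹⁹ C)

v⊥ = v sinθ = 3.05×10⁶·sin71° ≈ 2.884×10⁶ m/s.
r = m v⊥/(|q|B) = (4.82×10⁻²⁶)(2.884×10⁶)/((1.602×10⁻¹⁹)(0.0656)) ≈ 13.2 m.

r ≈ 13.2 m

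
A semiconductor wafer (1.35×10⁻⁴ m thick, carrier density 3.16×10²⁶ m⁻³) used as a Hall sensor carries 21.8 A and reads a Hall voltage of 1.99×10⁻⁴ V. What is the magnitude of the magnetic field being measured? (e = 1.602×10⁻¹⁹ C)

B ≈ 0.0624 T

From V_H = IB/(n e t), B = V_H n e t / I.
B = (1.99×10⁻⁴)(3.16×10²⁶)(1.602×10⁻¹⁹)(1.35×10⁻⁴)/21.8 ≈ 0.0624 T.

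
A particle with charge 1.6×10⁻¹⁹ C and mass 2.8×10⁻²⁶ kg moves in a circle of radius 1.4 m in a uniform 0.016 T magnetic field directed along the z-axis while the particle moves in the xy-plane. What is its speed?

From |q|vB = mv²/r, v = |q|Br/m.
v = (1.6×10⁻¹⁹)(0.016)(1.4)/2.8×10⁻²⁶ ≈ 1.3×10⁵ m/s.

v ≈ 1.3×10⁵ m/s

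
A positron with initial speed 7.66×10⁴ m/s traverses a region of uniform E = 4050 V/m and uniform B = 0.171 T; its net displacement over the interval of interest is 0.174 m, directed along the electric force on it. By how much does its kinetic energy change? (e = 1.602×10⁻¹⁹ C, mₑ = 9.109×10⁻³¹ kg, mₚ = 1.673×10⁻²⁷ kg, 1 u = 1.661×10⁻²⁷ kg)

The magnetic force is always ⟂ v and does no work; only the electric force changes KE.
ΔKE = F_E · d = |q|E d = (1.602×10⁻¹⁹)(4050)(0.174) ≈ 1.13×10⁻¹⁶ J.

ΔKE ≈ 1.13×10⁻¹⁶ J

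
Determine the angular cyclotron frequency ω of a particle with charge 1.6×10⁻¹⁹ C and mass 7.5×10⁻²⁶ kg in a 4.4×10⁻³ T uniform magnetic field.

ω ≈ 9400 rad/s

ω = |q|B/m.
ω = (1.6×10⁻¹⁹)(4.4×10⁻³)/7.5×10⁻²⁶ ≈ 9400 rad/s.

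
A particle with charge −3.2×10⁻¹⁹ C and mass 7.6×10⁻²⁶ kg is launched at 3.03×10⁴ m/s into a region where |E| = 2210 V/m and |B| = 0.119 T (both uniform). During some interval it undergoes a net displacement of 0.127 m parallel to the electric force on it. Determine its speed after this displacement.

v_f ≈ 5.73×10⁴ m/s

B does no work; ΔKE = |q|E d.
½mv_f² = ½mv₀² + |q|Ed = ½(7.6×10⁻²⁶)(3.03×10⁴)² + (3.2×10⁻¹⁹)(2210)(0.127) ≈ 3.489×10⁻¹⁷ J + 8.981×10⁻¹⁷ J ≈ 1.247×10⁻¹⁶ J.
v_f = √(2·1.247×10⁻¹⁶/7.6×10⁻²⁶) ≈ 5.73×10⁴ m/s.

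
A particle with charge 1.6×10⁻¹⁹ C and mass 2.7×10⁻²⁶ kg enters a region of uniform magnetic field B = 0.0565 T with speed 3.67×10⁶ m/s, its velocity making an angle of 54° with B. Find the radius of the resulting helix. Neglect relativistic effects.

v⊥ = v sinθ = 3.67×10⁶·sin54° ≈ 2.969×10⁶ m/s.
r = m v⊥/(|q|B) = (2.7×10⁻²⁶)(2.969×10⁶)/((1.6×10⁻¹⁹)(0.0565)) ≈ 8.87 m.

r ≈ 8.87 m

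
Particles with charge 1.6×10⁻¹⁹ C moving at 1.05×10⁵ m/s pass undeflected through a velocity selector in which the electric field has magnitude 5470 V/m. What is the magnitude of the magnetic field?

B = 0.0521 T

Balance of forces in the selector: qE = qvB ⇒ B = E/v.
B = 5470/1.05×10⁵ = 0.0521 T.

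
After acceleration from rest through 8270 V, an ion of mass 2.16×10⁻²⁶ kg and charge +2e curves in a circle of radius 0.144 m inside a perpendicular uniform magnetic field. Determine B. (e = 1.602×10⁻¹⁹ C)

v = √(2|q|V/m) = √(2·3.204×10⁻¹⁹·8270/2.16×10⁻²⁶) ≈ 4.953×10⁵ m/s.
B = mv/(|q|r) = (2.16×10⁻²⁶)(4.953×10⁵)/((3.204×10⁻¹⁹)(0.144)) ≈ 0.232 T.

B ≈ 0.232 T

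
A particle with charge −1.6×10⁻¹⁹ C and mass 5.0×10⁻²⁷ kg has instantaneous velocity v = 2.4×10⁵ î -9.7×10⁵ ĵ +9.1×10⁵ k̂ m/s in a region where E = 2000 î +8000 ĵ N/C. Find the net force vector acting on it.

Only an electric field acts, so F = qE = (−1.6×10⁻¹⁹ C)·(2000, 8000, 0) = (-3.20×10⁻¹⁶, -1.28×10⁻¹⁵, 0) N.

F ≈ (-3.20×10⁻¹⁶, -1.28×10⁻¹⁵, 0) N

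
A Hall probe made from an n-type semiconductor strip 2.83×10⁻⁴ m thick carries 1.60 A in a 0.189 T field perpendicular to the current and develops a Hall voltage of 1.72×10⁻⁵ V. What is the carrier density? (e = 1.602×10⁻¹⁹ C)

n ≈ 3.88×10²⁶ m⁻³

From V_H = IB/(n e t), n = IB/(V_H e t).
n = (1.60)(0.189)/((1.72×10⁻⁵)(1.602×10⁻¹⁹)(2.83×10⁻⁴)) ≈ 3.88×10²⁶ m⁻³.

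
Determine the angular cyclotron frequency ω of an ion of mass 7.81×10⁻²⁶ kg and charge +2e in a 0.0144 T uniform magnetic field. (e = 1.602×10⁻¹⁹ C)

ω ≈ 5.91×10⁴ rad/s

ω = |q|B/m.
ω = (3.204×10⁻¹⁹)(0.0144)/7.81×10⁻²⁶ ≈ 5.91×10⁴ rad/s.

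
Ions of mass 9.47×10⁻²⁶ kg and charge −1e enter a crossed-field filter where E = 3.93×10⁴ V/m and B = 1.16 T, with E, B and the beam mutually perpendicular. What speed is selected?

v = 3.39×10⁴ m/s

For undeflected motion the electric and magnetic forces balance: qE = qvB.
v = E/B = 3.93×10⁴/1.16 = 3.39×10⁴ m/s.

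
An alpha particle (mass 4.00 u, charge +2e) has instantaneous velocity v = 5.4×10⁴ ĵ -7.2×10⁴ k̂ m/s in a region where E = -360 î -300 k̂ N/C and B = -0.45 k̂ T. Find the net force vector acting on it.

F ≈ (-7.90×10⁻¹⁵, 0, -9.61×10⁻¹⁷) N

v×B = (-2.43×10⁴, 0, 0) N/C.
E + v×B = (-2.47×10⁴, 0, -300) N/C.
F = q(E + v×B) = (3.204×10⁻¹⁹ C)·(-2.47×10⁴, 0, -300) = (-7.90×10⁻¹⁵, 0, -9.61×10⁻¹⁷) N.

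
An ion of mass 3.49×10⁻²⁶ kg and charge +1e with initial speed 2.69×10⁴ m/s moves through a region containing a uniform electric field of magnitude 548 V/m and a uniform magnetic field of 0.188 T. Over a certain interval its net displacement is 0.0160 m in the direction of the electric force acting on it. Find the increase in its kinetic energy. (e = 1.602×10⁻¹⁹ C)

The magnetic force is always ⟂ v and does no work; only the electric force changes KE.
ΔKE = F_E · d = |q|E d = (1.602×10⁻¹⁹)(548)(0.0160) ≈ 1.40×10⁻¹⁸ J.

ΔKE ≈ 1.40×10⁻¹⁸ J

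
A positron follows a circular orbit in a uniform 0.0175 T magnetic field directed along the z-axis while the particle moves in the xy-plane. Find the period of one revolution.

T ≈ 2.04×10⁻⁹ s

The cyclotron period depends only on m, q, B: T = 2πm/(|q|B).
T = 2π(9.109×10⁻³¹)/((1.602×10⁻¹⁹)(0.0175)) ≈ 2.04×10⁻⁹ s.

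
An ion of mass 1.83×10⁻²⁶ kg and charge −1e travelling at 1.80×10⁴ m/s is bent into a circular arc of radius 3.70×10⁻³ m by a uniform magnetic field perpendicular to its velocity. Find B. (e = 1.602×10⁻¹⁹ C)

B ≈ 0.556 T

From |q|vB = mv²/r, B = mv/(|q|r).
B = (1.83×10⁻²⁶)(1.80×10⁴)/((1.602×10⁻¹⁹)(3.70×10⁻³)) ≈ 0.556 T.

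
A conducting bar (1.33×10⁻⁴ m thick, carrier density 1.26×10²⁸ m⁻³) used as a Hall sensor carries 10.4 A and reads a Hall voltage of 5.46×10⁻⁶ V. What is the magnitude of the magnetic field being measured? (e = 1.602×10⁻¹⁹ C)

B ≈ 0.141 T

From V_H = IB/(n e t), B = V_H n e t / I.
B = (5.46×10⁻⁶)(1.26×10²⁸)(1.602×10⁻¹⁹)(1.33×10⁻⁴)/10.4 ≈ 0.141 T.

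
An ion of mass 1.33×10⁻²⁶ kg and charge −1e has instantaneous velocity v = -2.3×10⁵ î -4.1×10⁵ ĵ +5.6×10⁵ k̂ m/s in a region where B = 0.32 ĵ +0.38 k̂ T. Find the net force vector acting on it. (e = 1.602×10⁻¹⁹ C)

F ≈ (5.37×10⁻¹⁴, -1.40×10⁻¹⁴, 1.18×10⁻¹⁴) N

v×B = (-3.35×10⁵, 8.74×10⁴, -7.36×10⁴) N/C.
F = q v×B = (−1.602×10⁻¹⁹ C)·(-3.35×10⁵, 8.74×10⁴, -7.36×10⁴) = (5.37×10⁻¹⁴, -1.40×10⁻¹⁴, 1.18×10⁻¹⁴) N.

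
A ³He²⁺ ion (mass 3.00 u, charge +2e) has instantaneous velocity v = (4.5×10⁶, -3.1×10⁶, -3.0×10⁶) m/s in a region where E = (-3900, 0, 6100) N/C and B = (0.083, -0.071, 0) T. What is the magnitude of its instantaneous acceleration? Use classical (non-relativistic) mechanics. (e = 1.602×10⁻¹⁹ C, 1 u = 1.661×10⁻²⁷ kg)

v×B = (-2.13×10⁵, -2.49×10⁵, -6.22×10⁴) N/C.
E + v×B = (-2.17×10⁵, -2.49×10⁵, -5.61×10⁴) N/C.
F = q(E + v×B) = (3.204×10⁻¹⁹ C)·(-2.17×10⁵, -2.49×10⁵, -5.61×10⁴) = (-6.95×10⁻¹⁴, -7.98×10⁻¹⁴, -1.80×10⁻¹⁴) N.
|a| = |F|/m = 1.073×10⁻¹³/4.983×10⁻²⁷ ≈ 2.15×10¹³ m/s².

|a| ≈ 2.15×10¹³ m/s²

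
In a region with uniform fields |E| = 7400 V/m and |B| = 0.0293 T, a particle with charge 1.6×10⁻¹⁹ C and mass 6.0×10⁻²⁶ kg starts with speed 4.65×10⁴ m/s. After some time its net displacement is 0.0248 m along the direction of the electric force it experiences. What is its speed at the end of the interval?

v_f ≈ 5.60×10⁴ m/s

B does no work; ΔKE = |q|E d.
½mv_f² = ½mv₀² + |q|Ed = ½(6.0×10⁻²⁶)(4.65×10⁴)² + (1.6×10⁻¹⁹)(7400)(0.0248) ≈ 6.487×10⁻¹⁷ J + 2.936×10⁻¹⁷ J ≈ 9.423×10⁻¹⁷ J.
v_f = √(2·9.423×10⁻¹⁷/6.0×10⁻²⁶) ≈ 5.60×10⁴ m/s.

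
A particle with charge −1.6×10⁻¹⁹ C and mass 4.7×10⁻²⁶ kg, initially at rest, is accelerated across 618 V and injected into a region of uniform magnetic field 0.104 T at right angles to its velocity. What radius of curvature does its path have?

r ≈ 0.183 m

Acceleration: |q|V = ½mv² ⇒ v = √(2|q|V/m) = √(2·1.6×10⁻¹⁹·618/4.7×10⁻²⁶) ≈ 6.487×10⁴ m/s.
In the field: r = mv/(|q|B) = (4.7×10⁻²⁶)(6.487×10⁴)/((1.6×10⁻¹⁹)(0.104)) ≈ 0.183 m.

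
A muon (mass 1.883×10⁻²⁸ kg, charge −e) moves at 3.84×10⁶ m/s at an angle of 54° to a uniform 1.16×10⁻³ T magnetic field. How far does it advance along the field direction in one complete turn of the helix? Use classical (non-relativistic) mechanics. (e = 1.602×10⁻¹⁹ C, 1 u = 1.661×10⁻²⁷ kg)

p ≈ 14.4 m

v∥ = v cosθ = 3.84×10⁶·cos54° ≈ 2.257×10⁶ m/s.
T = 2πm/(|q|B) = 2π(1.883×10⁻²⁸)/((1.602×10⁻¹⁹)(1.16×10⁻³)) ≈ 6.367×10⁻⁶ s.
pitch = v∥ T = (2.257×10⁶)(6.367×10⁻⁶) ≈ 14.4 m.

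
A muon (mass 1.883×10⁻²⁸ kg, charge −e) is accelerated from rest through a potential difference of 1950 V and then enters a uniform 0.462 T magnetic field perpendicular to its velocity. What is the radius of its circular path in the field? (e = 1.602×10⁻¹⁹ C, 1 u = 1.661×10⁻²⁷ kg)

r ≈ 4.63×10⁻³ m

Acceleration: |q|V = ½mv² ⇒ v = √(2|q|V/m) = √(2·1.602×10⁻¹⁹·1950/1.883×10⁻²⁸) ≈ 1.822×10⁶ m/s.
In the field: r = mv/(|q|B) = (1.883×10⁻²⁸)(1.822×10⁶)/((1.602×10⁻¹⁹)(0.462)) ≈ 4.63×10⁻³ m.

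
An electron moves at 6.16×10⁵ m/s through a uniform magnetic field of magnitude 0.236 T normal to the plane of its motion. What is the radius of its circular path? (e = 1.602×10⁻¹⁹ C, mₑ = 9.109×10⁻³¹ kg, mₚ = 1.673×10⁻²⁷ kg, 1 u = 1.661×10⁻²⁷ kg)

The magnetic force provides the centripetal force: |q|vB = mv²/r.
r = mv/(|q|B) = (9.109×10⁻³¹)(6.16×10⁵)/((1.602×10⁻¹⁹)(0.236)) ≈ 1.48×10⁻⁵ m.

r ≈ 1.48×10⁻⁵ m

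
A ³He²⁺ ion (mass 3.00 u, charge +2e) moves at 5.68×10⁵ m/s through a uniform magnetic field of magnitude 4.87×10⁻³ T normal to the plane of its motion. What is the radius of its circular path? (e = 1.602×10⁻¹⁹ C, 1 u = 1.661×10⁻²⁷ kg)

The magnetic force provides the centripetal force: |q|vB = mv²/r.
r = mv/(|q|B) = (4.983×10⁻²⁷)(5.68×10⁵)/((3.204×10⁻¹⁹)(4.87×10⁻³)) ≈ 1.81 m.

r ≈ 1.81 m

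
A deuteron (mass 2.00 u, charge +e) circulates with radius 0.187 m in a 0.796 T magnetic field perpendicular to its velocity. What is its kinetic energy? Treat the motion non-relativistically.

v = |q|Br/m, then KE = ½mv² = (qBr)²/(2m).
v = (1.602×10⁻¹⁹)(0.796)(0.187)/3.322×10⁻²⁷ ≈ 7.178×10⁶ m/s.
KE = ½(3.322×10⁻²⁷)(7.178×10⁶)² ≈ 8.56×10⁻¹⁴ J = 5.34×10⁵ eV.

KE ≈ 5.34×10⁵ eV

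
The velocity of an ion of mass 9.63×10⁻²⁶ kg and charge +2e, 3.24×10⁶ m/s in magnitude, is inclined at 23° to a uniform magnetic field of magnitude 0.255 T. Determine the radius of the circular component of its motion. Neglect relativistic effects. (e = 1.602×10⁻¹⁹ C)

v⊥ = v sinθ = 3.24×10⁶·sin23° ≈ 1.266×10⁶ m/s.
r = m v⊥/(|q|B) = (9.63×10⁻²⁶)(1.266×10⁶)/((3.204×10⁻¹⁹)(0.255)) ≈ 1.49 m.

r ≈ 1.49 m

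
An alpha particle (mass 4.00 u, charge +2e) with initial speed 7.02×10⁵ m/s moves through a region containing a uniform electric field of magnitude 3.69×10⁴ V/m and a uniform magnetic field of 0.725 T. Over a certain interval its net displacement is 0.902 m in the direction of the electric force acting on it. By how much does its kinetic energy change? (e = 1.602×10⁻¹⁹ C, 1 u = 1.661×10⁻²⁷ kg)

The magnetic force is always ⟂ v and does no work; only the electric force changes KE.
ΔKE = F_E · d = |q|E d = (3.204×10⁻¹⁹)(3.69×10⁴)(0.902) ≈ 1.07×10⁻¹⁴ J.

ΔKE ≈ 1.07×10⁻¹⁴ J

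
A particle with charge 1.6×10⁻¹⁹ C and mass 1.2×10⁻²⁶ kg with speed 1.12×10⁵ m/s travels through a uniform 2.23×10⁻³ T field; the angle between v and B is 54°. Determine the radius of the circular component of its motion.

r ≈ 3.05 m

v⊥ = v sinθ = 1.12×10⁵·sin54° ≈ 9.061×10⁴ m/s.
r = m v⊥/(|q|B) = (1.2×10⁻²⁶)(9.061×10⁴)/((1.6×10⁻¹⁹)(2.23×10⁻³)) ≈ 3.05 m.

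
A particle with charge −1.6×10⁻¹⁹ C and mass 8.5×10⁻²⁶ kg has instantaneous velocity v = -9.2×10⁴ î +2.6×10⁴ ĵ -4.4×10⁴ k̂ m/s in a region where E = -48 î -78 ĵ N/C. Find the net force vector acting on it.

Only an electric field acts, so F = qE = (−1.6×10⁻¹⁹ C)·(-48.0, -78.0, 0) = (7.68×10⁻¹⁸, 1.25×10⁻¹⁷, 0) N.

F ≈ (7.68×10⁻¹⁸, 1.25×10⁻¹⁷, 0) N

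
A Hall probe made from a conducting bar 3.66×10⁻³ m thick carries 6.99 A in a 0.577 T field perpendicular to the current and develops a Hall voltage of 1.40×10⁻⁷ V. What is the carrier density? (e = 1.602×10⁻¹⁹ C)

From V_H = IB/(n e t), n = IB/(V_H e t).
n = (6.99)(0.577)/((1.40×10⁻⁷)(1.602×10⁻¹⁹)(3.66×10⁻³)) ≈ 4.91×10²⁸ m⁻³.

n ≈ 4.91×10²⁸ m⁻³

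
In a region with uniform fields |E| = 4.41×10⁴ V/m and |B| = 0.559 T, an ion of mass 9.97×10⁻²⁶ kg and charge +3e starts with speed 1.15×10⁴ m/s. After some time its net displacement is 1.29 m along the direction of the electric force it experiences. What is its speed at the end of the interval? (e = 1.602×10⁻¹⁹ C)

v_f ≈ 7.41×10⁵ m/s

B does no work; ΔKE = |q|E d.
½mv_f² = ½mv₀² + |q|Ed = ½(9.97×10⁻²⁶)(1.15×10⁴)² + (4.806×10⁻¹⁹)(4.41×10⁴)(1.29) ≈ 6.593×10⁻¹⁸ J + 2.734×10⁻¹⁴ J ≈ 2.735×10⁻¹⁴ J.
v_f = √(2·2.735×10⁻¹⁴/9.97×10⁻²⁶) ≈ 7.41×10⁵ m/s.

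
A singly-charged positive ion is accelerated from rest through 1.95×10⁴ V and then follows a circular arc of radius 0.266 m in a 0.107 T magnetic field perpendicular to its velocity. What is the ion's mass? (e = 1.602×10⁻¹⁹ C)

m ≈ 3.33×10⁻²⁷ kg

Combine |q|V = ½mv² and r = mv/(|q|B): eliminate v to get m = qB²r²/(2V).
m = (1.602×10⁻¹⁹)(0.107)²(0.266)²/(2·1.95×10⁴) ≈ 3.33×10⁻²⁷ kg.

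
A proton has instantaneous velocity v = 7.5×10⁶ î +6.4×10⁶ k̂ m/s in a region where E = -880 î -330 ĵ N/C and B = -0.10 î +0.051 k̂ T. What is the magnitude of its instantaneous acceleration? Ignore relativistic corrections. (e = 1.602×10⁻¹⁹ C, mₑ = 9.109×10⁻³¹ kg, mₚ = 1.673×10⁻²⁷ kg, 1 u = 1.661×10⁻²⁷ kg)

v×B = (0, -1.02×10⁶, 0) N/C.
E + v×B = (-880, -1.02×10⁶, 0) N/C.
F = q(E + v×B) = (1.602×10⁻¹⁹ C)·(-880, -1.02×10⁶, 0) = (-1.41×10⁻¹⁶, -1.64×10⁻¹³, 0) N.
|a| = |F|/m = 1.639×10⁻¹³/1.673×10⁻²⁷ ≈ 9.79×10¹³ m/s².

|a| ≈ 9.79×10¹³ m/s²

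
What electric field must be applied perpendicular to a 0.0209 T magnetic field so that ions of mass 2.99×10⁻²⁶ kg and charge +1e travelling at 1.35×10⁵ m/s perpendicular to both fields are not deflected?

E = 2820 V/m

For straight-line motion qE = qvB, so E = vB.
E = 1.35×10⁵ × 0.0209 = 2820 V/m.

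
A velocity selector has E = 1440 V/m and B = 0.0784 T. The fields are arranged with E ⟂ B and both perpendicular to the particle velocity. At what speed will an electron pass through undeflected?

v = 1.84×10⁴ m/s

For undeflected motion the electric and magnetic forces balance: qE = qvB.
v = E/B = 1440/0.0784 = 1.84×10⁴ m/s.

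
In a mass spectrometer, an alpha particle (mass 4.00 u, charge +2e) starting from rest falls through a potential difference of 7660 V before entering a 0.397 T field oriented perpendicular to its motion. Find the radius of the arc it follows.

Acceleration: |q|V = ½mv² ⇒ v = √(2|q|V/m) = √(2·3.204×10⁻¹⁹·7660/6.644×10⁻²⁷) ≈ 8.595×10⁵ m/s.
In the field: r = mv/(|q|B) = (6.644×10⁻²⁷)(8.595×10⁵)/((3.204×10⁻¹⁹)(0.397)) ≈ 0.0449 m.

r ≈ 0.0449 m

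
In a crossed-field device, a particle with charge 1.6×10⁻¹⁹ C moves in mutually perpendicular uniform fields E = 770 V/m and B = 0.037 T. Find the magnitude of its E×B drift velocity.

v_d ≈ 2.1×10⁴ m/s

The E×B drift speed is v_d = E/B.
v_d = 770/0.037 = 2.1×10⁴ m/s.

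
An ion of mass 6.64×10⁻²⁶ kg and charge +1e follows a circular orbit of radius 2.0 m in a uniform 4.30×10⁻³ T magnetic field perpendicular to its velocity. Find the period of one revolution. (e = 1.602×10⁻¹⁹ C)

T ≈ 6.06×10⁻⁴ s

The cyclotron period depends only on m, q, B: T = 2πm/(|q|B).
T = 2π(6.64×10⁻²⁶)/((1.602×10⁻¹⁹)(4.30×10⁻³)) ≈ 6.06×10⁻⁴ s.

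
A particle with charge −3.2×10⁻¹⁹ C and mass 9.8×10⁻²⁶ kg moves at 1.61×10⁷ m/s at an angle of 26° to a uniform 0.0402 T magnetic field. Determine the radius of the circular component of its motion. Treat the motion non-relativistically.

v⊥ = v sinθ = 1.61×10⁷·sin26° ≈ 7.058×10⁶ m/s.
r = m v⊥/(|q|B) = (9.8×10⁻²⁶)(7.058×10⁶)/((3.2×10⁻¹⁹)(0.0402)) ≈ 53.8 m.

r ≈ 53.8 m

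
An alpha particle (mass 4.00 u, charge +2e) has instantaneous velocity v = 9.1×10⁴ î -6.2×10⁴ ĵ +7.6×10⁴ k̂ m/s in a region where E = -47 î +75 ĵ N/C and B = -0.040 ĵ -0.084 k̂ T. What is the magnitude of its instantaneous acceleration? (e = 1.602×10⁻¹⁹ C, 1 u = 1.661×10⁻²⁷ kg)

|a| ≈ 5.71×10¹¹ m/s²

v×B = (8250, 7640, -3640) N/C.
E + v×B = (8200, 7720, -3640) N/C.
F = q(E + v×B) = (3.204×10⁻¹⁹ C)·(8200, 7720, -3640) = (2.63×10⁻¹⁵, 2.47×10⁻¹⁵, -1.17×10⁻¹⁵) N.
|a| = |F|/m = 3.792×10⁻¹⁵/6.644×10⁻²⁷ ≈ 5.71×10¹¹ m/s².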